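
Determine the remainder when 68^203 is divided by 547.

310

By square-and-multiply:
203 in binary is 11001011, i.e. 203 = 128 + 64 + 8 + 2 + 1.
68^1 ≡ 68 (mod 547)
68^2 ≡ 68^2 = 4624 ≡ 248 (mod 547)
68^4 ≡ 248^2 = 61504 ≡ 240 (mod 547)
68^8 ≡ 240^2 = 57600 ≡ 165 (mod 547)
68^16 ≡ 165^2 = 27225 ≡ 422 (mod 547)
68^32 ≡ 422^2 = 178084 ≡ 309 (mod 547)
68^64 ≡ 309^2 = 95481 ≡ 303 (mod 547)
68^128 ≡ 303^2 = 91809 ≡ 460 (mod 547)
68^203 = 68^128 * 68^64 * 68^8 * 68^2 * 68^1 ≡ 460 * 303 * 165 * 248 * 68 (mod 547).
Accumulate the product:
460 * 303 = 139380 ≡ 442
442 * 165 = 72930 ≡ 179
179 * 248 = 44392 ≡ 85
85 * 68 = 5780 ≡ 310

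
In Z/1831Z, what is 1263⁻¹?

1312

Run the extended Euclidean algorithm:
1831 = 1·1263 + 568
1263 = 2·568 + 127
568 = 4·127 + 60
127 = 2·60 + 7
60 = 8·7 + 4
7 = 1·4 + 3
4 = 1·3 + 1
3 = 3·1 + 0
gcd(1263, 1831) = 1, so the inverse exists.
Bézout: 1 = 358·1831 − 519·1263.
So 1263⁻¹ ≡ −519 ≡ 1312 (mod 1831).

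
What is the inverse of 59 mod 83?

By the extended Euclidean algorithm:
83 = 1×59 + 24
59 = 2×24 + 11
24 = 2×11 + 2
11 = 5×2 + 1
2 = 2×1 + 0
gcd(59, 83) = 1, so the inverse exists.
Bézout: 1 = −27×83 + 38×59.
So 59⁻¹ ≡ 38 (mod 83).

38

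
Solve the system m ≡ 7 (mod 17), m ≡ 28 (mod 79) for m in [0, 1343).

17⁻¹ mod 79: 17·14 ≡ 1 (mod 79), so 17⁻¹ ≡ 14.
m = 7 + 17·((28 − 7)·14 mod 79) = 7 + 17·57 = 976.

976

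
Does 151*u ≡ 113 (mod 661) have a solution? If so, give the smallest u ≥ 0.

gcd(151, 661) = 1, so a unique solution mod 661 exists.
151⁻¹ ≡ 429 (mod 661).
u ≡ 429*113 ≡ 224 (mod 661).

224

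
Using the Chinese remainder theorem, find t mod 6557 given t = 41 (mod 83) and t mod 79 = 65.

539

83⁻¹ mod 79: 83·20 ≡ 1 (mod 79), so 83⁻¹ ≡ 20.
t = 41 + 83·((65 − 41)·20 mod 79) = 41 + 83·6 = 539.
Check: 539 mod 83 = 41, 539 mod 79 = 65. ✓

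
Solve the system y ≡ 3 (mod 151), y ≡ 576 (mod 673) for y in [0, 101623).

83355

151⁻¹ mod 673: 151·156 ≡ 1 (mod 673), so 151⁻¹ ≡ 156.
y = 3 + 151·((576 − 3)·156 mod 673) = 3 + 151·552 = 83355.
Check: 83355 mod 151 = 3, 83355 mod 673 = 576. ✓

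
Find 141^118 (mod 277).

141^1 ≡ 141 (mod 277)
141^2 ≡ 141^2 = 19881 ≡ 214 (mod 277)
141^4 ≡ 214^2 = 45796 ≡ 91 (mod 277)
141^8 ≡ 91^2 = 8281 ≡ 248 (mod 277)
141^16 ≡ 248^2 = 61504 ≡ 10 (mod 277)
141^32 ≡ 10^2 = 100 (mod 277)
141^64 ≡ 100^2 = 10000 ≡ 28 (mod 277)
141^118 = 141^64 * 141^32 * 141^16 * 141^4 * 141^2 ≡ 28 * 100 * 10 * 91 * 214 (mod 277).
Accumulate the product:
28 * 100 = 2800 ≡ 30
30 * 10 = 300 ≡ 23
23 * 91 = 2093 ≡ 154
154 * 214 = 32956 ≡ 270

270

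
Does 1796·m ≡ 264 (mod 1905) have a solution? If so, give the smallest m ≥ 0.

819

gcd(1796, 1905) = 1, so a unique solution mod 1905 exists.
1796⁻¹ ≡ 1136 (mod 1905).
m ≡ 1136·264 ≡ 819 (mod 1905).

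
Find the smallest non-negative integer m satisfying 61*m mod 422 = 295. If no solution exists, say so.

413

gcd(61, 422) = 1, so a unique solution mod 422 exists.
61⁻¹ ≡ 339 (mod 422).
m ≡ 339*295 ≡ 413 (mod 422).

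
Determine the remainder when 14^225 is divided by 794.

By square-and-multiply:
225 in binary is 11100001, i.e. 225 = 128 + 64 + 32 + 1.
14^1 ≡ 14 (mod 794)
14^2 ≡ 14^2 = 196 (mod 794)
14^4 ≡ 196^2 = 38416 ≡ 304 (mod 794)
14^8 ≡ 304^2 = 92416 ≡ 312 (mod 794)
14^16 ≡ 312^2 = 97344 ≡ 476 (mod 794)
14^32 ≡ 476^2 = 226576 ≡ 286 (mod 794)
14^64 ≡ 286^2 = 81796 ≡ 14 (mod 794)
14^128 ≡ 14^2 = 196 (mod 794)
14^225 = 14^128 × 14^64 × 14^32 × 14^1 ≡ 196 × 14 × 286 × 14 (mod 794).
Accumulate the product:
196 × 14 = 2744 ≡ 362
362 × 286 = 103532 ≡ 312
312 × 14 = 4368 ≡ 398

398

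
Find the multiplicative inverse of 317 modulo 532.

193

By the extended Euclidean algorithm:
532 = 1*317 + 215
317 = 1*215 + 102
215 = 2*102 + 11
102 = 9*11 + 3
11 = 3*3 + 2
3 = 1*2 + 1
2 = 2*1 + 0
gcd(317, 532) = 1, so the inverse exists.
Back-substitute for 1:
1 = 1*3 − 1*2
  = −1*11 + 4*3
  = 4*102 − 37*11
  = −37*215 + 78*102
  = 78*317 − 115*215
  = −115*532 + 193*317
So 317⁻¹ ≡ 193 (mod 532).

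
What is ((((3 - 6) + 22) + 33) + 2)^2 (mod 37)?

30

3 - 6 = -3 ≡ 34 (mod 37)
34 + 22 = 56 ≡ 19 (mod 37)
19 + 33 = 52 ≡ 15 (mod 37)
15 + 2 = 17
(17)^2 ≡ 30 (mod 37)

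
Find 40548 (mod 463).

267

40548 = 87·463 + 267, so 40548 ≡ 267 (mod 463).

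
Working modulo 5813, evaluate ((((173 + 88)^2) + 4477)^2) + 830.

173 + 88 = 261
(261)^2 ≡ 4178 (mod 5813)
4178 + 4477 = 8655 ≡ 2842 (mod 5813)
(2842)^2 ≡ 2707 (mod 5813)
2707 + 830 = 3537

3537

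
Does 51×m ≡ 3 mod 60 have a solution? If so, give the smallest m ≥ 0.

13

gcd(51, 60) = 3, and 3 | 3, so solutions exist.
Divide through by 3: 17×m = 1 (mod 20).
17⁻¹ ≡ 13 (mod 20).
m ≡ 13×1 ≡ 13 (mod 20).
The smallest non-negative solution is m = 13.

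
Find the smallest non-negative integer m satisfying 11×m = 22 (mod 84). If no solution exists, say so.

2

gcd(11, 84) = 1, so a unique solution mod 84 exists.
11⁻¹ ≡ 23 (mod 84).
m ≡ 23×22 ≡ 2 (mod 84).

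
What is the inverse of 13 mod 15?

7

15 = 1*13 + 2
13 = 6*2 + 1
2 = 2*1 + 0
gcd(13, 15) = 1, so the inverse exists.
Bézout: 1 = −6*15 + 7*13.
So 13⁻¹ ≡ 7 (mod 15).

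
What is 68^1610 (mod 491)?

Compute successive squares:
68^1 ≡ 68 (mod 491)
68^2 ≡ 68^2 = 4624 ≡ 205 (mod 491)
68^4 ≡ 205^2 = 42025 ≡ 290 (mod 491)
68^8 ≡ 290^2 = 84100 ≡ 139 (mod 491)
68^16 ≡ 139^2 = 19321 ≡ 172 (mod 491)
68^32 ≡ 172^2 = 29584 ≡ 124 (mod 491)
68^64 ≡ 124^2 = 15376 ≡ 155 (mod 491)
68^128 ≡ 155^2 = 24025 ≡ 457 (mod 491)
68^256 ≡ 457^2 = 208849 ≡ 174 (mod 491)
68^512 ≡ 174^2 = 30276 ≡ 325 (mod 491)
68^1024 ≡ 325^2 = 105625 ≡ 60 (mod 491)
68^1610 = 68^1024 · 68^512 · 68^64 · 68^8 · 68^2 ≡ 60 · 325 · 155 · 139 · 205 (mod 491).
Accumulate the product:
60 · 325 = 19500 ≡ 351
351 · 155 = 54405 ≡ 395
395 · 139 = 54905 ≡ 404
404 · 205 = 82820 ≡ 332

332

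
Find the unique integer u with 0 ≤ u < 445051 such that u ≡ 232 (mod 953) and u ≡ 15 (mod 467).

410975

953⁻¹ mod 467: 953·295 ≡ 1 (mod 467), so 953⁻¹ ≡ 295.
u = 232 + 953·((15 − 232)·295 mod 467) = 232 + 953·431 = 410975.
Check: 410975 mod 953 = 232, 410975 mod 467 = 15. ✓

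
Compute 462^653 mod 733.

646

Compute successive squares:
653 in binary is 1010001101, i.e. 653 = 512 + 128 + 8 + 4 + 1.
462^1 ≡ 462 (mod 733)
462^2 ≡ 462^2 = 213444 ≡ 141 (mod 733)
462^4 ≡ 141^2 = 19881 ≡ 90 (mod 733)
462^8 ≡ 90^2 = 8100 ≡ 37 (mod 733)
462^16 ≡ 37^2 = 1369 ≡ 636 (mod 733)
462^32 ≡ 636^2 = 404496 ≡ 613 (mod 733)
462^64 ≡ 613^2 = 375769 ≡ 473 (mod 733)
462^128 ≡ 473^2 = 223729 ≡ 164 (mod 733)
462^256 ≡ 164^2 = 26896 ≡ 508 (mod 733)
462^512 ≡ 508^2 = 258064 ≡ 48 (mod 733)
462^653 = 462^512 · 462^128 · 462^8 · 462^4 · 462^1 ≡ 48 · 164 · 37 · 90 · 462 (mod 733).
Accumulate the product:
48 · 164 = 7872 ≡ 542
542 · 37 = 20054 ≡ 263
263 · 90 = 23670 ≡ 214
214 · 462 = 98868 ≡ 646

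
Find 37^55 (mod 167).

160

55 in binary is 110111, i.e. 55 = 32 + 16 + 4 + 2 + 1.
37^1 ≡ 37 (mod 167)
37^2 ≡ 37^2 = 1369 ≡ 33 (mod 167)
37^4 ≡ 33^2 = 1089 ≡ 87 (mod 167)
37^8 ≡ 87^2 = 7569 ≡ 54 (mod 167)
37^16 ≡ 54^2 = 2916 ≡ 77 (mod 167)
37^32 ≡ 77^2 = 5929 ≡ 84 (mod 167)
37^55 = 37^32 × 37^16 × 37^4 × 37^2 × 37^1 ≡ 84 × 77 × 87 × 33 × 37 (mod 167).
Accumulate the product:
84 × 77 = 6468 ≡ 122
122 × 87 = 10614 ≡ 93
93 × 33 = 3069 ≡ 63
63 × 37 = 2331 ≡ 160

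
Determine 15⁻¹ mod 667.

Run the extended Euclidean algorithm:
667 = 44·15 + 7
15 = 2·7 + 1
7 = 7·1 + 0
gcd(15, 667) = 1, so the inverse exists.
Back-substitute for 1:
1 = 1·15 − 2·7
  = −2·667 + 89·15
So 15⁻¹ ≡ 89 (mod 667).

89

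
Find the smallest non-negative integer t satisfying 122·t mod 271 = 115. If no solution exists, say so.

132

gcd(122, 271) = 1, so a unique solution mod 271 exists.
122⁻¹ ≡ 20 (mod 271).
t ≡ 20·115 ≡ 132 (mod 271).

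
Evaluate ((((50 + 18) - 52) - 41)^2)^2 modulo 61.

42

50 + 18 = 68 ≡ 7 (mod 61)
7 - 52 = -45 ≡ 16 (mod 61)
16 - 41 = -25 ≡ 36 (mod 61)
(36)^2 ≡ 15 (mod 61)
(15)^2 ≡ 42 (mod 61)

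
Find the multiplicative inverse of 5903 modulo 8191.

By the extended Euclidean algorithm:
8191 = 1·5903 + 2288
5903 = 2·2288 + 1327
2288 = 1·1327 + 961
1327 = 1·961 + 366
961 = 2·366 + 229
366 = 1·229 + 137
229 = 1·137 + 92
137 = 1·92 + 45
92 = 2·45 + 2
45 = 22·2 + 1
2 = 2·1 + 0
gcd(5903, 8191) = 1, so the inverse exists.
Bézout: 1 = −2887·8191 + 4006·5903.
So 5903⁻¹ ≡ 4006 (mod 8191).

4006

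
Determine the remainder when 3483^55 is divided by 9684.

7983

3483^1 ≡ 3483 (mod 9684)
3483^2 ≡ 3483^2 = 12131289 ≡ 6921 (mod 9684)
3483^4 ≡ 6921^2 = 47900241 ≡ 3177 (mod 9684)
3483^8 ≡ 3177^2 = 10093329 ≡ 2601 (mod 9684)
3483^16 ≡ 2601^2 = 6765201 ≡ 5769 (mod 9684)
3483^32 ≡ 5769^2 = 33281361 ≡ 7137 (mod 9684)
3483^55 = 3483^32 · 3483^16 · 3483^4 · 3483^2 · 3483^1 ≡ 7137 · 5769 · 3177 · 6921 · 3483 (mod 9684).
Accumulate the product:
7137 · 5769 = 41173353 ≡ 6669
6669 · 3177 = 21187413 ≡ 8505
8505 · 6921 = 58863105 ≡ 3753
3753 · 3483 = 13071699 ≡ 7983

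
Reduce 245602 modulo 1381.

1165

245602 = 177·1381 + 1165, so 245602 ≡ 1165 (mod 1381).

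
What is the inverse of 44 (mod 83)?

17

83 = 1·44 + 39
44 = 1·39 + 5
39 = 7·5 + 4
5 = 1·4 + 1
4 = 4·1 + 0
gcd(44, 83) = 1, so the inverse exists.
Bézout: 1 = −9·83 + 17·44.
So 44⁻¹ ≡ 17 (mod 83).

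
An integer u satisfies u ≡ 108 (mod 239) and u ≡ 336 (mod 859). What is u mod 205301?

169559

239⁻¹ mod 859: 239·248 ≡ 1 (mod 859), so 239⁻¹ ≡ 248.
u = 108 + 239·((336 − 108)·248 mod 859) = 108 + 239·709 = 169559.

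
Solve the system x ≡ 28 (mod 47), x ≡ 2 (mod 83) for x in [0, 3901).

47⁻¹ mod 83: 47*53 ≡ 1 (mod 83), so 47⁻¹ ≡ 53.
x = 28 + 47*((2 − 28)*53 mod 83) = 28 + 47*33 = 1579.

1579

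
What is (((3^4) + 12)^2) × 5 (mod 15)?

0

(3)^4 ≡ 6 (mod 15)
6 + 12 = 18 ≡ 3 (mod 15)
(3)^2 ≡ 9 (mod 15)
9 × 5 = 45 ≡ 0 (mod 15)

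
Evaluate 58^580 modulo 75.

By square-and-multiply:
580 in binary is 1001000100, i.e. 580 = 512 + 64 + 4.
58^1 ≡ 58 (mod 75)
58^2 ≡ 58^2 = 3364 ≡ 64 (mod 75)
58^4 ≡ 64^2 = 4096 ≡ 46 (mod 75)
58^8 ≡ 46^2 = 2116 ≡ 16 (mod 75)
58^16 ≡ 16^2 = 256 ≡ 31 (mod 75)
58^32 ≡ 31^2 = 961 ≡ 61 (mod 75)
58^64 ≡ 61^2 = 3721 ≡ 46 (mod 75)
58^128 ≡ 46^2 = 2116 ≡ 16 (mod 75)
58^256 ≡ 16^2 = 256 ≡ 31 (mod 75)
58^512 ≡ 31^2 = 961 ≡ 61 (mod 75)
58^580 = 58^512 · 58^64 · 58^4 ≡ 61 · 46 · 46 (mod 75).
Accumulate the product:
61 · 46 = 2806 ≡ 31
31 · 46 = 1426 ≡ 1

1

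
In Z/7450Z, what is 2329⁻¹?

6919

Apply the Euclidean algorithm and back-substitute:
7450 = 3*2329 + 463
2329 = 5*463 + 14
463 = 33*14 + 1
14 = 14*1 + 0
gcd(2329, 7450) = 1, so the inverse exists.
Bézout: 1 = 166*7450 − 531*2329.
So 2329⁻¹ ≡ −531 ≡ 6919 (mod 7450).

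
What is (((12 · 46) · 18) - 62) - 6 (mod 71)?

12 · 46 = 552 ≡ 55 (mod 71)
55 · 18 = 990 ≡ 67 (mod 71)
67 - 62 = 5
5 - 6 = -1 ≡ 70 (mod 71)

70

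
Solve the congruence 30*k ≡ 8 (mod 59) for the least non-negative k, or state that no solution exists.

gcd(30, 59) = 1, so a unique solution mod 59 exists.
30⁻¹ ≡ 2 (mod 59).
k ≡ 2*8 ≡ 16 (mod 59).

16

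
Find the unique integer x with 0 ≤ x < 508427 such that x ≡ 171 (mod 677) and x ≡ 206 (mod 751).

677⁻¹ mod 751: 677·274 ≡ 1 (mod 751), so 677⁻¹ ≡ 274.
x = 171 + 677·((206 − 171)·274 mod 751) = 171 + 677·578 = 391477.

391477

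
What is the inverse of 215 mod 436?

436 = 2·215 + 6
215 = 35·6 + 5
6 = 1·5 + 1
5 = 5·1 + 0
gcd(215, 436) = 1, so the inverse exists.
Bézout: 1 = 36·436 − 73·215.
So 215⁻¹ ≡ −73 ≡ 363 (mod 436).

363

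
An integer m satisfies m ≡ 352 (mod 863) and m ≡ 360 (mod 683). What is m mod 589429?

863⁻¹ mod 683: 863·277 ≡ 1 (mod 683), so 863⁻¹ ≡ 277.
m = 352 + 863·((360 − 352)·277 mod 683) = 352 + 863·167 = 144473.

144473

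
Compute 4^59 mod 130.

By square-and-multiply:
59 in binary is 111011, i.e. 59 = 32 + 16 + 8 + 2 + 1.
4^1 ≡ 4 (mod 130)
4^2 ≡ 4^2 = 16 (mod 130)
4^4 ≡ 16^2 = 256 ≡ 126 (mod 130)
4^8 ≡ 126^2 = 15876 ≡ 16 (mod 130)
4^16 ≡ 16^2 = 256 ≡ 126 (mod 130)
4^32 ≡ 126^2 = 15876 ≡ 16 (mod 130)
4^59 = 4^32 * 4^16 * 4^8 * 4^2 * 4^1 ≡ 16 * 126 * 16 * 16 * 4 (mod 130).
Accumulate the product:
16 * 126 = 2016 ≡ 66
66 * 16 = 1056 ≡ 16
16 * 16 = 256 ≡ 126
126 * 4 = 504 ≡ 114

114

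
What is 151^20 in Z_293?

161

Compute successive squares:
20 in binary is 10100, i.e. 20 = 16 + 4.
151^1 ≡ 151 (mod 293)
151^2 ≡ 151^2 = 22801 ≡ 240 (mod 293)
151^4 ≡ 240^2 = 57600 ≡ 172 (mod 293)
151^8 ≡ 172^2 = 29584 ≡ 284 (mod 293)
151^16 ≡ 284^2 = 80656 ≡ 81 (mod 293)
151^20 = 151^16 × 151^4 ≡ 81 × 172 (mod 293).
81 × 172 = 13932 ≡ 161 (mod 293).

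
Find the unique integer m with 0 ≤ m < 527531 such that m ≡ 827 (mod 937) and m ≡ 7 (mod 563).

937⁻¹ mod 563: 937·140 ≡ 1 (mod 563), so 937⁻¹ ≡ 140.
m = 827 + 937·((7 − 827)·140 mod 563) = 827 + 937·52 = 49551.

49551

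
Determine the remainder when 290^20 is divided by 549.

535

20 in binary is 10100, i.e. 20 = 16 + 4.
290^1 ≡ 290 (mod 549)
290^2 ≡ 290^2 = 84100 ≡ 103 (mod 549)
290^4 ≡ 103^2 = 10609 ≡ 178 (mod 549)
290^8 ≡ 178^2 = 31684 ≡ 391 (mod 549)
290^16 ≡ 391^2 = 152881 ≡ 259 (mod 549)
290^20 = 290^16 * 290^4 ≡ 259 * 178 (mod 549).
259 * 178 = 46102 ≡ 535 (mod 549).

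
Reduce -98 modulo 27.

10

-98 = -4×27 + 10, so -98 ≡ 10 (mod 27).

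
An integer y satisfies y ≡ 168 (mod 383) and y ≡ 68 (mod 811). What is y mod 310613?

383⁻¹ mod 811: 383*36 ≡ 1 (mod 811), so 383⁻¹ ≡ 36.
y = 168 + 383*((68 − 168)*36 mod 811) = 168 + 383*455 = 174433.
Check: 174433 mod 383 = 168, 174433 mod 811 = 68. ✓

174433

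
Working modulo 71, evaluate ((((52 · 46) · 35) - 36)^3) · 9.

52 · 46 = 2392 ≡ 49 (mod 71)
49 · 35 = 1715 ≡ 11 (mod 71)
11 - 36 = -25 ≡ 46 (mod 71)
(46)^3 ≡ 66 (mod 71)
66 · 9 = 594 ≡ 26 (mod 71)

26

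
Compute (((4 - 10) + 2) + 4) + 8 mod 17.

4 - 10 = -6 ≡ 11 (mod 17)
11 + 2 = 13
13 + 4 = 17 ≡ 0 (mod 17)
0 + 8 = 8

8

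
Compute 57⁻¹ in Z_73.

41

73 = 1·57 + 16
57 = 3·16 + 9
16 = 1·9 + 7
9 = 1·7 + 2
7 = 3·2 + 1
2 = 2·1 + 0
gcd(57, 73) = 1, so the inverse exists.
Bézout: 1 = 25·73 − 32·57.
So 57⁻¹ ≡ −32 ≡ 41 (mod 73).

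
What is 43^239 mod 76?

47

239 in binary is 11101111, i.e. 239 = 128 + 64 + 32 + 8 + 4 + 2 + 1.
43^1 ≡ 43 (mod 76)
43^2 ≡ 43^2 = 1849 ≡ 25 (mod 76)
43^4 ≡ 25^2 = 625 ≡ 17 (mod 76)
43^8 ≡ 17^2 = 289 ≡ 61 (mod 76)
43^16 ≡ 61^2 = 3721 ≡ 73 (mod 76)
43^32 ≡ 73^2 = 5329 ≡ 9 (mod 76)
43^64 ≡ 9^2 = 81 ≡ 5 (mod 76)
43^128 ≡ 5^2 = 25 (mod 76)
43^239 = 43^128 · 43^64 · 43^32 · 43^8 · 43^4 · 43^2 · 43^1 ≡ 25 · 5 · 9 · 61 · 17 · 25 · 43 (mod 76).
Accumulate the product:
25 · 5 = 125 ≡ 49
49 · 9 = 441 ≡ 61
61 · 61 = 3721 ≡ 73
73 · 17 = 1241 ≡ 25
25 · 25 = 625 ≡ 17
17 · 43 = 731 ≡ 47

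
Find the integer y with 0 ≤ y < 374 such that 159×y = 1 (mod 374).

By the extended Euclidean algorithm:
374 = 2×159 + 56
159 = 2×56 + 47
56 = 1×47 + 9
47 = 5×9 + 2
9 = 4×2 + 1
2 = 2×1 + 0
gcd(159, 374) = 1, so the inverse exists.
Back-substitute for 1:
1 = 1×9 − 4×2
  = −4×47 + 21×9
  = 21×56 − 25×47
  = −25×159 + 71×56
  = 71×374 − 167×159
So 159⁻¹ ≡ −167 ≡ 207 (mod 374).

207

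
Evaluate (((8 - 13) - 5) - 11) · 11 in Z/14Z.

8 - 13 = -5 ≡ 9 (mod 14)
9 - 5 = 4
4 - 11 = -7 ≡ 7 (mod 14)
7 · 11 = 77 ≡ 7 (mod 14)

7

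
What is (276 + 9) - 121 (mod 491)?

276 + 9 = 285
285 - 121 = 164

164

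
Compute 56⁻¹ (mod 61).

12

Apply the Euclidean algorithm and back-substitute:
61 = 1×56 + 5
56 = 11×5 + 1
5 = 5×1 + 0
gcd(56, 61) = 1, so the inverse exists.
Back-substitute for 1:
1 = 1×56 − 11×5
  = −11×61 + 12×56
So 56⁻¹ ≡ 12 (mod 61).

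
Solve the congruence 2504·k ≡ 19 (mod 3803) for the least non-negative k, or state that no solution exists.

849

gcd(2504, 3803) = 1, so a unique solution mod 3803 exists.
2504⁻¹ ≡ 445 (mod 3803).
k ≡ 445·19 ≡ 849 (mod 3803).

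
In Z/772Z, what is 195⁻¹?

483

By the extended Euclidean algorithm:
772 = 3*195 + 187
195 = 1*187 + 8
187 = 23*8 + 3
8 = 2*3 + 2
3 = 1*2 + 1
2 = 2*1 + 0
gcd(195, 772) = 1, so the inverse exists.
Back-substitute for 1:
1 = 1*3 − 1*2
  = −1*8 + 3*3
  = 3*187 − 70*8
  = −70*195 + 73*187
  = 73*772 − 289*195
So 195⁻¹ ≡ −289 ≡ 483 (mod 772).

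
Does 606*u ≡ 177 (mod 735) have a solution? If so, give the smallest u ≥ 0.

gcd(606, 735) = 3, and 3 | 177, so solutions exist.
Divide through by 3: 202*u mod 245 = 59.
202⁻¹ ≡ 188 (mod 245).
u ≡ 188*59 ≡ 67 (mod 245).
The smallest non-negative solution is u = 67.

67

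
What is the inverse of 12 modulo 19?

8

19 = 1×12 + 7
12 = 1×7 + 5
7 = 1×5 + 2
5 = 2×2 + 1
2 = 2×1 + 0
gcd(12, 19) = 1, so the inverse exists.
Bézout: 1 = −5×19 + 8×12.
So 12⁻¹ ≡ 8 (mod 19).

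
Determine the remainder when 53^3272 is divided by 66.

37

3272 in binary is 110011001000, i.e. 3272 = 2048 + 1024 + 128 + 64 + 8.
53^1 ≡ 53 (mod 66)
53^2 ≡ 53^2 = 2809 ≡ 37 (mod 66)
53^4 ≡ 37^2 = 1369 ≡ 49 (mod 66)
53^8 ≡ 49^2 = 2401 ≡ 25 (mod 66)
53^16 ≡ 25^2 = 625 ≡ 31 (mod 66)
53^32 ≡ 31^2 = 961 ≡ 37 (mod 66)
53^64 ≡ 37^2 = 1369 ≡ 49 (mod 66)
53^128 ≡ 49^2 = 2401 ≡ 25 (mod 66)
53^256 ≡ 25^2 = 625 ≡ 31 (mod 66)
53^512 ≡ 31^2 = 961 ≡ 37 (mod 66)
53^1024 ≡ 37^2 = 1369 ≡ 49 (mod 66)
53^2048 ≡ 49^2 = 2401 ≡ 25 (mod 66)
53^3272 = 53^2048 × 53^1024 × 53^128 × 53^64 × 53^8 ≡ 25 × 49 × 25 × 49 × 25 (mod 66).
Accumulate the product:
25 × 49 = 1225 ≡ 37
37 × 25 = 925 ≡ 1
1 × 49 = 49
49 × 25 = 1225 ≡ 37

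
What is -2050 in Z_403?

368

-2050 = -6×403 + 368, so -2050 ≡ 368 (mod 403).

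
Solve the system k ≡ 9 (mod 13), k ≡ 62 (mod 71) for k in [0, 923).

204

13⁻¹ mod 71: 13·11 ≡ 1 (mod 71), so 13⁻¹ ≡ 11.
k = 9 + 13·((62 − 9)·11 mod 71) = 9 + 13·15 = 204.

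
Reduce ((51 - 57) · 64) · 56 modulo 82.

51 - 57 = -6 ≡ 76 (mod 82)
76 · 64 = 4864 ≡ 26 (mod 82)
26 · 56 = 1456 ≡ 62 (mod 82)

62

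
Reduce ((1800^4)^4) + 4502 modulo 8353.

(1800)^4 ≡ 2113 (mod 8353)
(2113)^4 ≡ 6102 (mod 8353)
6102 + 4502 = 10604 ≡ 2251 (mod 8353)

2251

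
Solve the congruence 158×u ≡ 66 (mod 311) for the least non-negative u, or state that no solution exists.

gcd(158, 311) = 1, so a unique solution mod 311 exists.
158⁻¹ ≡ 187 (mod 311).
u ≡ 187×66 ≡ 213 (mod 311).

213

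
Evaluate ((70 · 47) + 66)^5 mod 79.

70 · 47 = 3290 ≡ 51 (mod 79)
51 + 66 = 117 ≡ 38 (mod 79)
(38)^5 ≡ 64 (mod 79)

64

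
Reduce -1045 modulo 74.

65

-1045 = -15×74 + 65, so -1045 ≡ 65 (mod 74).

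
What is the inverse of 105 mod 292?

89

Apply the Euclidean algorithm and back-substitute:
292 = 2*105 + 82
105 = 1*82 + 23
82 = 3*23 + 13
23 = 1*13 + 10
13 = 1*10 + 3
10 = 3*3 + 1
3 = 3*1 + 0
gcd(105, 292) = 1, so the inverse exists.
Bézout: 1 = −32*292 + 89*105.
So 105⁻¹ ≡ 89 (mod 292).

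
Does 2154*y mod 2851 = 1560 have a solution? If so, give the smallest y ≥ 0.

2407

gcd(2154, 2851) = 1, so a unique solution mod 2851 exists.
2154⁻¹ ≡ 2127 (mod 2851).
y ≡ 2127*1560 ≡ 2407 (mod 2851).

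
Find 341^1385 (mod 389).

Compute successive squares:
1385 in binary is 10101101001, i.e. 1385 = 1024 + 256 + 64 + 32 + 8 + 1.
341^1 ≡ 341 (mod 389)
341^2 ≡ 341^2 = 116281 ≡ 359 (mod 389)
341^4 ≡ 359^2 = 128881 ≡ 122 (mod 389)
341^8 ≡ 122^2 = 14884 ≡ 102 (mod 389)
341^16 ≡ 102^2 = 10404 ≡ 290 (mod 389)
341^32 ≡ 290^2 = 84100 ≡ 76 (mod 389)
341^64 ≡ 76^2 = 5776 ≡ 330 (mod 389)
341^128 ≡ 330^2 = 108900 ≡ 369 (mod 389)
341^256 ≡ 369^2 = 136161 ≡ 11 (mod 389)
341^512 ≡ 11^2 = 121 (mod 389)
341^1024 ≡ 121^2 = 14641 ≡ 248 (mod 389)
341^1385 = 341^1024 × 341^256 × 341^64 × 341^32 × 341^8 × 341^1 ≡ 248 × 11 × 330 × 76 × 102 × 341 (mod 389).
Accumulate the product:
248 × 11 = 2728 ≡ 5
5 × 330 = 1650 ≡ 94
94 × 76 = 7144 ≡ 142
142 × 102 = 14484 ≡ 91
91 × 341 = 31031 ≡ 300

300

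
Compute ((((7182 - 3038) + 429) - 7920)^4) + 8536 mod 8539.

7182 - 3038 = 4144
4144 + 429 = 4573
4573 - 7920 = -3347 ≡ 5192 (mod 8539)
(5192)^4 ≡ 3968 (mod 8539)
3968 + 8536 = 12504 ≡ 3965 (mod 8539)

3965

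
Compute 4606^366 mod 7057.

5298

Using repeated squaring:
366 in binary is 101101110, i.e. 366 = 256 + 64 + 32 + 8 + 4 + 2.
4606^1 ≡ 4606 (mod 7057)
4606^2 ≡ 4606^2 = 21215236 ≡ 1894 (mod 7057)
4606^4 ≡ 1894^2 = 3587236 ≡ 2280 (mod 7057)
4606^8 ≡ 2280^2 = 5198400 ≡ 4448 (mod 7057)
4606^16 ≡ 4448^2 = 19784704 ≡ 3933 (mod 7057)
4606^32 ≡ 3933^2 = 15468489 ≡ 6602 (mod 7057)
4606^64 ≡ 6602^2 = 43586404 ≡ 2372 (mod 7057)
4606^128 ≡ 2372^2 = 5626384 ≡ 1955 (mod 7057)
4606^256 ≡ 1955^2 = 3822025 ≡ 4188 (mod 7057)
4606^366 = 4606^256 · 4606^64 · 4606^32 · 4606^8 · 4606^4 · 4606^2 ≡ 4188 · 2372 · 6602 · 4448 · 2280 · 1894 (mod 7057).
Accumulate the product:
4188 · 2372 = 9933936 ≡ 4737
4737 · 6602 = 31273674 ≡ 4107
4107 · 4448 = 18267936 ≡ 4420
4420 · 2280 = 10077600 ≡ 204
204 · 1894 = 386376 ≡ 5298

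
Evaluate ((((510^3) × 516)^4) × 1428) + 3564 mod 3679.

(510)^3 ≡ 976 (mod 3679)
976 × 516 = 503616 ≡ 3272 (mod 3679)
(3272)^4 ≡ 1478 (mod 3679)
1478 × 1428 = 2110584 ≡ 2517 (mod 3679)
2517 + 3564 = 6081 ≡ 2402 (mod 3679)

2402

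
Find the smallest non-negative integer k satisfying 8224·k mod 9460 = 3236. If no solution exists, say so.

gcd(8224, 9460) = 4, and 4 | 3236, so solutions exist.
Divide through by 4: 2056·k ≡ 809 mod 2365.
2056⁻¹ ≡ 2166 (mod 2365).
k ≡ 2166·809 ≡ 2194 (mod 2365).
The smallest non-negative solution is k = 2194.

2194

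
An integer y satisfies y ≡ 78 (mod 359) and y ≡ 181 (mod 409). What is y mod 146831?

49261

359⁻¹ mod 409: 359*319 ≡ 1 (mod 409), so 359⁻¹ ≡ 319.
y = 78 + 359*((181 − 78)*319 mod 409) = 78 + 359*137 = 49261.
Check: 49261 mod 359 = 78, 49261 mod 409 = 181. ✓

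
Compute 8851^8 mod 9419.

Using repeated squaring:
8851^1 ≡ 8851 (mod 9419)
8851^2 ≡ 8851^2 = 78340201 ≡ 2378 (mod 9419)
8851^4 ≡ 2378^2 = 5654884 ≡ 3484 (mod 9419)
8851^8 ≡ 3484^2 = 12138256 ≡ 6584 (mod 9419)
So 8851^8 ≡ 6584 (mod 9419).

6584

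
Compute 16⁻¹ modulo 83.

Apply the Euclidean algorithm and back-substitute:
83 = 5*16 + 3
16 = 5*3 + 1
3 = 3*1 + 0
gcd(16, 83) = 1, so the inverse exists.
Bézout: 1 = −5*83 + 26*16.
So 16⁻¹ ≡ 26 (mod 83).

26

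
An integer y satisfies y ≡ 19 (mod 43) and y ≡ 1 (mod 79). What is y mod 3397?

1739

43⁻¹ mod 79: 43×68 ≡ 1 (mod 79), so 43⁻¹ ≡ 68.
y = 19 + 43×((1 − 19)×68 mod 79) = 19 + 43×40 = 1739.
Check: 1739 mod 43 = 19, 1739 mod 79 = 1. ✓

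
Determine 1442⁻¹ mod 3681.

896

By the extended Euclidean algorithm:
3681 = 2×1442 + 797
1442 = 1×797 + 645
797 = 1×645 + 152
645 = 4×152 + 37
152 = 4×37 + 4
37 = 9×4 + 1
4 = 4×1 + 0
gcd(1442, 3681) = 1, so the inverse exists.
Back-substitute for 1:
1 = 1×37 − 9×4
  = −9×152 + 37×37
  = 37×645 − 157×152
  = −157×797 + 194×645
  = 194×1442 − 351×797
  = −351×3681 + 896×1442
So 1442⁻¹ ≡ 896 (mod 3681).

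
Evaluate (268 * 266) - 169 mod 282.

268 * 266 = 71288 ≡ 224 (mod 282)
224 - 169 = 55

55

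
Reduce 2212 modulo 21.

2212 = 105*21 + 7, so 2212 ≡ 7 (mod 21).

7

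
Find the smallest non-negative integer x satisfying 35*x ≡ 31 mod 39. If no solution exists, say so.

2

gcd(35, 39) = 1, so a unique solution mod 39 exists.
35⁻¹ ≡ 29 (mod 39).
x ≡ 29*31 ≡ 2 (mod 39).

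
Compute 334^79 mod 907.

365

334^1 ≡ 334 (mod 907)
334^2 ≡ 334^2 = 111556 ≡ 902 (mod 907)
334^4 ≡ 902^2 = 813604 ≡ 25 (mod 907)
334^8 ≡ 25^2 = 625 (mod 907)
334^16 ≡ 625^2 = 390625 ≡ 615 (mod 907)
334^32 ≡ 615^2 = 378225 ≡ 6 (mod 907)
334^64 ≡ 6^2 = 36 (mod 907)
334^79 = 334^64 * 334^8 * 334^4 * 334^2 * 334^1 ≡ 36 * 625 * 25 * 902 * 334 (mod 907).
Accumulate the product:
36 * 625 = 22500 ≡ 732
732 * 25 = 18300 ≡ 160
160 * 902 = 144320 ≡ 107
107 * 334 = 35738 ≡ 365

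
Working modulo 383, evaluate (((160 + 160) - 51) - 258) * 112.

83

160 + 160 = 320
320 - 51 = 269
269 - 258 = 11
11 * 112 = 1232 ≡ 83 (mod 383)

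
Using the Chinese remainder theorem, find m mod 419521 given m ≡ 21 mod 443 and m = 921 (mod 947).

268922

443⁻¹ mod 947: 443*652 ≡ 1 (mod 947), so 443⁻¹ ≡ 652.
m = 21 + 443*((921 − 21)*652 mod 947) = 21 + 443*607 = 268922.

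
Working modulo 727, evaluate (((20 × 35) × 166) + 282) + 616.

20 × 35 = 700
700 × 166 = 116200 ≡ 607 (mod 727)
607 + 282 = 889 ≡ 162 (mod 727)
162 + 616 = 778 ≡ 51 (mod 727)

51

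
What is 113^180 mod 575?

180 in binary is 10110100, i.e. 180 = 128 + 32 + 16 + 4.
113^1 ≡ 113 (mod 575)
113^2 ≡ 113^2 = 12769 ≡ 119 (mod 575)
113^4 ≡ 119^2 = 14161 ≡ 361 (mod 575)
113^8 ≡ 361^2 = 130321 ≡ 371 (mod 575)
113^16 ≡ 371^2 = 137641 ≡ 216 (mod 575)
113^32 ≡ 216^2 = 46656 ≡ 81 (mod 575)
113^64 ≡ 81^2 = 6561 ≡ 236 (mod 575)
113^128 ≡ 236^2 = 55696 ≡ 496 (mod 575)
113^180 = 113^128 × 113^32 × 113^16 × 113^4 ≡ 496 × 81 × 216 × 361 (mod 575).
Accumulate the product:
496 × 81 = 40176 ≡ 501
501 × 216 = 108216 ≡ 116
116 × 361 = 41876 ≡ 476

476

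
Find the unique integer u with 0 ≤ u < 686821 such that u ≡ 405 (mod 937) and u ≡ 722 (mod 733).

937⁻¹ mod 733: 937·212 ≡ 1 (mod 733), so 937⁻¹ ≡ 212.
u = 405 + 937·((722 − 405)·212 mod 733) = 405 + 937·501 = 469842.
Check: 469842 mod 937 = 405, 469842 mod 733 = 722. ✓

469842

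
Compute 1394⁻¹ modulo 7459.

By the extended Euclidean algorithm:
7459 = 5·1394 + 489
1394 = 2·489 + 416
489 = 1·416 + 73
416 = 5·73 + 51
73 = 1·51 + 22
51 = 2·22 + 7
22 = 3·7 + 1
7 = 7·1 + 0
gcd(1394, 7459) = 1, so the inverse exists.
Bézout: 1 = 191·7459 − 1022·1394.
So 1394⁻¹ ≡ −1022 ≡ 6437 (mod 7459).

6437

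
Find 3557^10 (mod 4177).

10 in binary is 1010, i.e. 10 = 8 + 2.
3557^1 ≡ 3557 (mod 4177)
3557^2 ≡ 3557^2 = 12652249 ≡ 116 (mod 4177)
3557^4 ≡ 116^2 = 13456 ≡ 925 (mod 4177)
3557^8 ≡ 925^2 = 855625 ≡ 3517 (mod 4177)
3557^10 = 3557^8 · 3557^2 ≡ 3517 · 116 (mod 4177).
3517 · 116 = 407972 ≡ 2803 (mod 4177).

2803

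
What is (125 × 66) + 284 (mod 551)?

125 × 66 = 8250 ≡ 536 (mod 551)
536 + 284 = 820 ≡ 269 (mod 551)

269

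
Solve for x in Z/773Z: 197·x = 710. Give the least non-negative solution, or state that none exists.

447

gcd(197, 773) = 1, so a unique solution mod 773 exists.
197⁻¹ ≡ 361 (mod 773).
x ≡ 361·710 ≡ 447 (mod 773).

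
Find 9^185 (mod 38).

35

185 in binary is 10111001, i.e. 185 = 128 + 32 + 16 + 8 + 1.
9^1 ≡ 9 (mod 38)
9^2 ≡ 9^2 = 81 ≡ 5 (mod 38)
9^4 ≡ 5^2 = 25 (mod 38)
9^8 ≡ 25^2 = 625 ≡ 17 (mod 38)
9^16 ≡ 17^2 = 289 ≡ 23 (mod 38)
9^32 ≡ 23^2 = 529 ≡ 35 (mod 38)
9^64 ≡ 35^2 = 1225 ≡ 9 (mod 38)
9^128 ≡ 9^2 = 81 ≡ 5 (mod 38)
9^185 = 9^128 * 9^32 * 9^16 * 9^8 * 9^1 ≡ 5 * 35 * 23 * 17 * 9 (mod 38).
Accumulate the product:
5 * 35 = 175 ≡ 23
23 * 23 = 529 ≡ 35
35 * 17 = 595 ≡ 25
25 * 9 = 225 ≡ 35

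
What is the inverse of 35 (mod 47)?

43

Apply the Euclidean algorithm and back-substitute:
47 = 1·35 + 12
35 = 2·12 + 11
12 = 1·11 + 1
11 = 11·1 + 0
gcd(35, 47) = 1, so the inverse exists.
Back-substitute for 1:
1 = 1·12 − 1·11
  = −1·35 + 3·12
  = 3·47 − 4·35
So 35⁻¹ ≡ −4 ≡ 43 (mod 47).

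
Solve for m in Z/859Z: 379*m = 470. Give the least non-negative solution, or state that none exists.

518

gcd(379, 859) = 1, so a unique solution mod 859 exists.
379⁻¹ ≡ 34 (mod 859).
m ≡ 34*470 ≡ 518 (mod 859).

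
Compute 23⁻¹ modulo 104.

104 = 4×23 + 12
23 = 1×12 + 11
12 = 1×11 + 1
11 = 11×1 + 0
gcd(23, 104) = 1, so the inverse exists.
Bézout: 1 = 2×104 − 9×23.
So 23⁻¹ ≡ −9 ≡ 95 (mod 104).

95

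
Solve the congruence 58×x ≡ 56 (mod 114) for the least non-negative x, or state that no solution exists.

gcd(58, 114) = 2, and 2 | 56, so solutions exist.
Divide through by 2: 29×x ≡ 28 (mod 57).
29⁻¹ ≡ 2 (mod 57).
x ≡ 2×28 ≡ 56 (mod 57).
The smallest non-negative solution is x = 56.

56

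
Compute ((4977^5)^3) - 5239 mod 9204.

(4977)^5 ≡ 8145 (mod 9204)
(8145)^3 ≡ 8169 (mod 9204)
8169 - 5239 = 2930

2930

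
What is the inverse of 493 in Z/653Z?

Run the extended Euclidean algorithm:
653 = 1×493 + 160
493 = 3×160 + 13
160 = 12×13 + 4
13 = 3×4 + 1
4 = 4×1 + 0
gcd(493, 653) = 1, so the inverse exists.
Back-substitute for 1:
1 = 1×13 − 3×4
  = −3×160 + 37×13
  = 37×493 − 114×160
  = −114×653 + 151×493
So 493⁻¹ ≡ 151 (mod 653).

151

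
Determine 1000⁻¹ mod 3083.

Run the extended Euclidean algorithm:
3083 = 3·1000 + 83
1000 = 12·83 + 4
83 = 20·4 + 3
4 = 1·3 + 1
3 = 3·1 + 0
gcd(1000, 3083) = 1, so the inverse exists.
Back-substitute for 1:
1 = 1·4 − 1·3
  = −1·83 + 21·4
  = 21·1000 − 253·83
  = −253·3083 + 780·1000
So 1000⁻¹ ≡ 780 (mod 3083).

780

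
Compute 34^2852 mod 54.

4

Compute successive squares:
2852 in binary is 101100100100, i.e. 2852 = 2048 + 512 + 256 + 32 + 4.
34^1 ≡ 34 (mod 54)
34^2 ≡ 34^2 = 1156 ≡ 22 (mod 54)
34^4 ≡ 22^2 = 484 ≡ 52 (mod 54)
34^8 ≡ 52^2 = 2704 ≡ 4 (mod 54)
34^16 ≡ 4^2 = 16 (mod 54)
34^32 ≡ 16^2 = 256 ≡ 40 (mod 54)
34^64 ≡ 40^2 = 1600 ≡ 34 (mod 54)
34^128 ≡ 34^2 = 1156 ≡ 22 (mod 54)
34^256 ≡ 22^2 = 484 ≡ 52 (mod 54)
34^512 ≡ 52^2 = 2704 ≡ 4 (mod 54)
34^1024 ≡ 4^2 = 16 (mod 54)
34^2048 ≡ 16^2 = 256 ≡ 40 (mod 54)
34^2852 = 34^2048 · 34^512 · 34^256 · 34^32 · 34^4 ≡ 40 · 4 · 52 · 40 · 52 (mod 54).
Accumulate the product:
40 · 4 = 160 ≡ 52
52 · 52 = 2704 ≡ 4
4 · 40 = 160 ≡ 52
52 · 52 = 2704 ≡ 4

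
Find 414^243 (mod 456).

243 in binary is 11110011, i.e. 243 = 128 + 64 + 32 + 16 + 2 + 1.
414^1 ≡ 414 (mod 456)
414^2 ≡ 414^2 = 171396 ≡ 396 (mod 456)
414^4 ≡ 396^2 = 156816 ≡ 408 (mod 456)
414^8 ≡ 408^2 = 166464 ≡ 24 (mod 456)
414^16 ≡ 24^2 = 576 ≡ 120 (mod 456)
414^32 ≡ 120^2 = 14400 ≡ 264 (mod 456)
414^64 ≡ 264^2 = 69696 ≡ 384 (mod 456)
414^128 ≡ 384^2 = 147456 ≡ 168 (mod 456)
414^243 = 414^128 × 414^64 × 414^32 × 414^16 × 414^2 × 414^1 ≡ 168 × 384 × 264 × 120 × 396 × 414 (mod 456).
Accumulate the product:
168 × 384 = 64512 ≡ 216
216 × 264 = 57024 ≡ 24
24 × 120 = 2880 ≡ 144
144 × 396 = 57024 ≡ 24
24 × 414 = 9936 ≡ 360

360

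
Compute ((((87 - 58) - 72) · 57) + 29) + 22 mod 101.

24

87 - 58 = 29
29 - 72 = -43 ≡ 58 (mod 101)
58 · 57 = 3306 ≡ 74 (mod 101)
74 + 29 = 103 ≡ 2 (mod 101)
2 + 22 = 24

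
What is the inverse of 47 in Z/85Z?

By the extended Euclidean algorithm:
85 = 1·47 + 38
47 = 1·38 + 9
38 = 4·9 + 2
9 = 4·2 + 1
2 = 2·1 + 0
gcd(47, 85) = 1, so the inverse exists.
Back-substitute for 1:
1 = 1·9 − 4·2
  = −4·38 + 17·9
  = 17·47 − 21·38
  = −21·85 + 38·47
So 47⁻¹ ≡ 38 (mod 85).

38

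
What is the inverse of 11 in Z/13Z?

Apply the Euclidean algorithm and back-substitute:
13 = 1×11 + 2
11 = 5×2 + 1
2 = 2×1 + 0
gcd(11, 13) = 1, so the inverse exists.
Back-substitute for 1:
1 = 1×11 − 5×2
  = −5×13 + 6×11
So 11⁻¹ ≡ 6 (mod 13).

6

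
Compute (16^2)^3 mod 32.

0

(16)^2 ≡ 0 (mod 32)
(0)^3 ≡ 0 (mod 32)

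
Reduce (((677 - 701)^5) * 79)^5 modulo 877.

33

677 - 701 = -24 ≡ 853 (mod 877)
(853)^5 ≡ 536 (mod 877)
536 * 79 = 42344 ≡ 248 (mod 877)
(248)^5 ≡ 33 (mod 877)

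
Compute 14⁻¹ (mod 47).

By the extended Euclidean algorithm:
47 = 3*14 + 5
14 = 2*5 + 4
5 = 1*4 + 1
4 = 4*1 + 0
gcd(14, 47) = 1, so the inverse exists.
Back-substitute for 1:
1 = 1*5 − 1*4
  = −1*14 + 3*5
  = 3*47 − 10*14
So 14⁻¹ ≡ −10 ≡ 37 (mod 47).

37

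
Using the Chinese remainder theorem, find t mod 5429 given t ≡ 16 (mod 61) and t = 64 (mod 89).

687

61⁻¹ mod 89: 61*54 ≡ 1 (mod 89), so 61⁻¹ ≡ 54.
t = 16 + 61*((64 − 16)*54 mod 89) = 16 + 61*11 = 687.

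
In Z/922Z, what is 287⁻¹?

665

Apply the Euclidean algorithm and back-substitute:
922 = 3·287 + 61
287 = 4·61 + 43
61 = 1·43 + 18
43 = 2·18 + 7
18 = 2·7 + 4
7 = 1·4 + 3
4 = 1·3 + 1
3 = 3·1 + 0
gcd(287, 922) = 1, so the inverse exists.
Back-substitute for 1:
1 = 1·4 − 1·3
  = −1·7 + 2·4
  = 2·18 − 5·7
  = −5·43 + 12·18
  = 12·61 − 17·43
  = −17·287 + 80·61
  = 80·922 − 257·287
So 287⁻¹ ≡ −257 ≡ 665 (mod 922).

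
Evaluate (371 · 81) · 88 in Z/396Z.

0

371 · 81 = 30051 ≡ 351 (mod 396)
351 · 88 = 30888 ≡ 0 (mod 396)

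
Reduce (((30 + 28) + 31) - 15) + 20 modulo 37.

20

30 + 28 = 58 ≡ 21 (mod 37)
21 + 31 = 52 ≡ 15 (mod 37)
15 - 15 = 0
0 + 20 = 20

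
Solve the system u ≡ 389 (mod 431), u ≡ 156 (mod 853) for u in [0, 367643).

431⁻¹ mod 853: 431*95 ≡ 1 (mod 853), so 431⁻¹ ≡ 95.
u = 389 + 431*((156 − 389)*95 mod 853) = 389 + 431*43 = 18922.

18922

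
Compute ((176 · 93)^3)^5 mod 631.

176 · 93 = 16368 ≡ 593 (mod 631)
(593)^3 ≡ 25 (mod 631)
(25)^5 ≡ 269 (mod 631)

269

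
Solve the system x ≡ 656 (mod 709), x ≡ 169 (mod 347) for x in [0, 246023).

709⁻¹ mod 347: 709×162 ≡ 1 (mod 347), so 709⁻¹ ≡ 162.
x = 656 + 709×((169 − 656)×162 mod 347) = 656 + 709×222 = 158054.
Check: 158054 mod 709 = 656, 158054 mod 347 = 169. ✓

158054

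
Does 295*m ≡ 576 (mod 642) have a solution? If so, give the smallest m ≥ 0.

gcd(295, 642) = 1, so a unique solution mod 642 exists.
295⁻¹ ≡ 37 (mod 642).
m ≡ 37*576 ≡ 126 (mod 642).

126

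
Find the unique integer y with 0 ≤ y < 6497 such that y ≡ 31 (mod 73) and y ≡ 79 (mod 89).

73⁻¹ mod 89: 73·50 ≡ 1 (mod 89), so 73⁻¹ ≡ 50.
y = 31 + 73·((79 − 31)·50 mod 89) = 31 + 73·86 = 6309.
Check: 6309 mod 73 = 31, 6309 mod 89 = 79. ✓

6309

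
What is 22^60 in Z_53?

Compute successive squares:
22^1 ≡ 22 (mod 53)
22^2 ≡ 22^2 = 484 ≡ 7 (mod 53)
22^4 ≡ 7^2 = 49 (mod 53)
22^8 ≡ 49^2 = 2401 ≡ 16 (mod 53)
22^16 ≡ 16^2 = 256 ≡ 44 (mod 53)
22^32 ≡ 44^2 = 1936 ≡ 28 (mod 53)
22^60 = 22^32 * 22^16 * 22^8 * 22^4 ≡ 28 * 44 * 16 * 49 (mod 53).
Accumulate the product:
28 * 44 = 1232 ≡ 13
13 * 16 = 208 ≡ 49
49 * 49 = 2401 ≡ 16

16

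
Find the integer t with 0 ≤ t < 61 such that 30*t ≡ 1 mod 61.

59

By the extended Euclidean algorithm:
61 = 2*30 + 1
30 = 30*1 + 0
gcd(30, 61) = 1, so the inverse exists.
Bézout: 1 = 1*61 − 2*30.
So 30⁻¹ ≡ −2 ≡ 59 (mod 61).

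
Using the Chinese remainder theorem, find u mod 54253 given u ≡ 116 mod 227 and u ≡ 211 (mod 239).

227⁻¹ mod 239: 227·219 ≡ 1 (mod 239), so 227⁻¹ ≡ 219.
u = 116 + 227·((211 − 116)·219 mod 239) = 116 + 227·12 = 2840.

2840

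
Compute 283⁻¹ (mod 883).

805

Apply the Euclidean algorithm and back-substitute:
883 = 3·283 + 34
283 = 8·34 + 11
34 = 3·11 + 1
11 = 11·1 + 0
gcd(283, 883) = 1, so the inverse exists.
Back-substitute for 1:
1 = 1·34 − 3·11
  = −3·283 + 25·34
  = 25·883 − 78·283
So 283⁻¹ ≡ −78 ≡ 805 (mod 883).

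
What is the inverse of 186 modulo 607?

607 = 3·186 + 49
186 = 3·49 + 39
49 = 1·39 + 10
39 = 3·10 + 9
10 = 1·9 + 1
9 = 9·1 + 0
gcd(186, 607) = 1, so the inverse exists.
Back-substitute for 1:
1 = 1·10 − 1·9
  = −1·39 + 4·10
  = 4·49 − 5·39
  = −5·186 + 19·49
  = 19·607 − 62·186
So 186⁻¹ ≡ −62 ≡ 545 (mod 607).

545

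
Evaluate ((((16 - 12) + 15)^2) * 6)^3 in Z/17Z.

16 - 12 = 4
4 + 15 = 19 ≡ 2 (mod 17)
(2)^2 ≡ 4 (mod 17)
4 * 6 = 24 ≡ 7 (mod 17)
(7)^3 ≡ 3 (mod 17)

3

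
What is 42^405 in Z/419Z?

288

Compute successive squares:
405 in binary is 110010101, i.e. 405 = 256 + 128 + 16 + 4 + 1.
42^1 ≡ 42 (mod 419)
42^2 ≡ 42^2 = 1764 ≡ 88 (mod 419)
42^4 ≡ 88^2 = 7744 ≡ 202 (mod 419)
42^8 ≡ 202^2 = 40804 ≡ 161 (mod 419)
42^16 ≡ 161^2 = 25921 ≡ 362 (mod 419)
42^32 ≡ 362^2 = 131044 ≡ 316 (mod 419)
42^64 ≡ 316^2 = 99856 ≡ 134 (mod 419)
42^128 ≡ 134^2 = 17956 ≡ 358 (mod 419)
42^256 ≡ 358^2 = 128164 ≡ 369 (mod 419)
42^405 = 42^256 * 42^128 * 42^16 * 42^4 * 42^1 ≡ 369 * 358 * 362 * 202 * 42 (mod 419).
Accumulate the product:
369 * 358 = 132102 ≡ 117
117 * 362 = 42354 ≡ 35
35 * 202 = 7070 ≡ 366
366 * 42 = 15372 ≡ 288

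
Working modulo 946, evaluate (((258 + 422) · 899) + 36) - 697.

489

258 + 422 = 680
680 · 899 = 611320 ≡ 204 (mod 946)
204 + 36 = 240
240 - 697 = -457 ≡ 489 (mod 946)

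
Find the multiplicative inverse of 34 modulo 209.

209 = 6·34 + 5
34 = 6·5 + 4
5 = 1·4 + 1
4 = 4·1 + 0
gcd(34, 209) = 1, so the inverse exists.
Bézout: 1 = 7·209 − 43·34.
So 34⁻¹ ≡ −43 ≡ 166 (mod 209).

166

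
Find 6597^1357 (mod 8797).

6048

By square-and-multiply:
1357 in binary is 10101001101, i.e. 1357 = 1024 + 256 + 64 + 8 + 4 + 1.
6597^1 ≡ 6597 (mod 8797)
6597^2 ≡ 6597^2 = 43520409 ≡ 1650 (mod 8797)
6597^4 ≡ 1650^2 = 2722500 ≡ 4227 (mod 8797)
6597^8 ≡ 4227^2 = 17867529 ≡ 822 (mod 8797)
6597^16 ≡ 822^2 = 675684 ≡ 7112 (mod 8797)
6597^32 ≡ 7112^2 = 50580544 ≡ 6591 (mod 8797)
6597^64 ≡ 6591^2 = 43441281 ≡ 1695 (mod 8797)
6597^128 ≡ 1695^2 = 2873025 ≡ 5203 (mod 8797)
6597^256 ≡ 5203^2 = 27071209 ≡ 2840 (mod 8797)
6597^512 ≡ 2840^2 = 8065600 ≡ 7548 (mod 8797)
6597^1024 ≡ 7548^2 = 56972304 ≡ 2932 (mod 8797)
6597^1357 = 6597^1024 · 6597^256 · 6597^64 · 6597^8 · 6597^4 · 6597^1 ≡ 2932 · 2840 · 1695 · 822 · 4227 · 6597 (mod 8797).
Accumulate the product:
2932 · 2840 = 8326880 ≡ 4918
4918 · 1695 = 8336010 ≡ 5251
5251 · 822 = 4316322 ≡ 5792
5792 · 4227 = 24482784 ≡ 733
733 · 6597 = 4835601 ≡ 6048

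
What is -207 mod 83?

-207 = -3×83 + 42, so -207 ≡ 42 (mod 83).

42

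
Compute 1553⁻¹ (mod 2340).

2340 = 1*1553 + 787
1553 = 1*787 + 766
787 = 1*766 + 21
766 = 36*21 + 10
21 = 2*10 + 1
10 = 10*1 + 0
gcd(1553, 2340) = 1, so the inverse exists.
Back-substitute for 1:
1 = 1*21 − 2*10
  = −2*766 + 73*21
  = 73*787 − 75*766
  = −75*1553 + 148*787
  = 148*2340 − 223*1553
So 1553⁻¹ ≡ −223 ≡ 2117 (mod 2340).

2117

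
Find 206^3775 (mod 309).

206

3775 in binary is 111010111111, i.e. 3775 = 2048 + 1024 + 512 + 128 + 32 + 16 + 8 + 4 + 2 + 1.
206^1 ≡ 206 (mod 309)
206^2 ≡ 206^2 = 42436 ≡ 103 (mod 309)
206^4 ≡ 103^2 = 10609 ≡ 103 (mod 309)
206^8 ≡ 103^2 = 10609 ≡ 103 (mod 309)
206^16 ≡ 103^2 = 10609 ≡ 103 (mod 309)
206^32 ≡ 103^2 = 10609 ≡ 103 (mod 309)
206^64 ≡ 103^2 = 10609 ≡ 103 (mod 309)
206^128 ≡ 103^2 = 10609 ≡ 103 (mod 309)
206^256 ≡ 103^2 = 10609 ≡ 103 (mod 309)
206^512 ≡ 103^2 = 10609 ≡ 103 (mod 309)
206^1024 ≡ 103^2 = 10609 ≡ 103 (mod 309)
206^2048 ≡ 103^2 = 10609 ≡ 103 (mod 309)
206^3775 = 206^2048 * 206^1024 * 206^512 * 206^128 * 206^32 * 206^16 * 206^8 * 206^4 * 206^2 * 206^1 ≡ 103 * 103 * 103 * 103 * 103 * 103 * 103 * 103 * 103 * 206 (mod 309).
Accumulate the product:
103 * 103 = 10609 ≡ 103
103 * 103 = 10609 ≡ 103
103 * 103 = 10609 ≡ 103
103 * 103 = 10609 ≡ 103
103 * 103 = 10609 ≡ 103
103 * 103 = 10609 ≡ 103
103 * 103 = 10609 ≡ 103
103 * 103 = 10609 ≡ 103
103 * 206 = 21218 ≡ 206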